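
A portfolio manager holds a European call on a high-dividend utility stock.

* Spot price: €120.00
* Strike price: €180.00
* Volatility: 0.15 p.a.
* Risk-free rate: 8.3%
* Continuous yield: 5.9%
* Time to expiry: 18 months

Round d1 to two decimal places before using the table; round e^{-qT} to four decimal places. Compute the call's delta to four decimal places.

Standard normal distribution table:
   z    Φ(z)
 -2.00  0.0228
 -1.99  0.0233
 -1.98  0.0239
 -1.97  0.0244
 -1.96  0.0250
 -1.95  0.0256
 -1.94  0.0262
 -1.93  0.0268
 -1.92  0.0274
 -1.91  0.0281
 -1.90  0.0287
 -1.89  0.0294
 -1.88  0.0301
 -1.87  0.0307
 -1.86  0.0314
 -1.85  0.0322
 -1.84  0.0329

0.0251

σ√T = 0.15 × 1.2247 = 0.1837
d₁ = [ln(120/180) + (0.083 − 0.059 + 0.15²/2)·1.5] / 0.1837 = [-0.4055 + 0.0529] / 0.1837 = -1.9193 ⇒ -1.92
N(d₁) = N(-1.92) = 0.0274
Δ_call = exp(−qT)·N(d₁) = 0.9153·0.0274 = 0.0251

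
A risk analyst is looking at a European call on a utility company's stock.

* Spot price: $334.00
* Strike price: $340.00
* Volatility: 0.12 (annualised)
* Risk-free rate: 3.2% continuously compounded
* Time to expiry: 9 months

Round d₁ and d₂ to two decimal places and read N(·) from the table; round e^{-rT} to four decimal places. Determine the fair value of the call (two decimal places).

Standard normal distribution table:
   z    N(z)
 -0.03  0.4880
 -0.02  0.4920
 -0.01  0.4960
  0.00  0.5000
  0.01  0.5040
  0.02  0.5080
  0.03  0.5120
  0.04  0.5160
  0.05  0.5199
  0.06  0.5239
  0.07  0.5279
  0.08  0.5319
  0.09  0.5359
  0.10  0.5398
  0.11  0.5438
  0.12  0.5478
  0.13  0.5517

T = 0.75;  σ√T = 0.1039
ln(S/K) + (r + σ²/2)T = ln(334/340) + (0.032 + 0.12²/2)·0.75 = -0.0178 + 0.0294 = 0.0116
d₁ = 0.0116 / 0.1039 = 0.1116 ⇒ 0.11
d₂ = d₁ − σ√T = 0.1116 − 0.1039 = 0.0077 ⇒ 0.01
exp(−rT) = exp(−0.032·0.75) = 0.9763
C = 334·N(0.11) − 340·0.9763·N(0.01) = 334·0.5438 − 340·0.9763·0.5040 = 181.6292 − 167.2988 = 14.3304

$14.33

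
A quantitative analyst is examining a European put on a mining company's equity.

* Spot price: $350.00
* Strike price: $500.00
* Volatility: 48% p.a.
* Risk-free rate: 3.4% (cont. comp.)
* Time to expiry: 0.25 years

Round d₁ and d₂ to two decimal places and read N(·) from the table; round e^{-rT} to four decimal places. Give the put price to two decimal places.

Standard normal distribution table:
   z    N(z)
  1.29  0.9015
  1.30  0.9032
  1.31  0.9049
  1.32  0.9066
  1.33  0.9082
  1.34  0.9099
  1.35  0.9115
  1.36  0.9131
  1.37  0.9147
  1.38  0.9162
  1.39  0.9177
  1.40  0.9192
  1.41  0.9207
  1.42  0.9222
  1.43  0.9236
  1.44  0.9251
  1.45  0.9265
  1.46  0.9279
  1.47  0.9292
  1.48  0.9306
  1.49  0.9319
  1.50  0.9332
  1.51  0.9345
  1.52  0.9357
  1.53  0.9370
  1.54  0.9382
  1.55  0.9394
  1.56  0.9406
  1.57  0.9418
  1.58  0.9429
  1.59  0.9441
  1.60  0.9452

$149.03

T = 0.25;  σ√T = 0.2400
d₁ = [ln(350/500) + (0.034 + 0.48²/2)·0.25] / 0.2400 = [-0.3567 + 0.0373] / 0.2400 = -1.3307 ⇒ -1.33
d₂ = d₁ − σ√T = -1.3307 − 0.2400 = -1.5707 ⇒ -1.57
e^(−rT) = e^(−0.034·0.25) = 0.9915
P = 500·0.9915·N(1.57) − 350·N(1.33) = 500·0.9915·0.9418 − 350·0.9082 = 466.8973 − 317.8700 = 149.0273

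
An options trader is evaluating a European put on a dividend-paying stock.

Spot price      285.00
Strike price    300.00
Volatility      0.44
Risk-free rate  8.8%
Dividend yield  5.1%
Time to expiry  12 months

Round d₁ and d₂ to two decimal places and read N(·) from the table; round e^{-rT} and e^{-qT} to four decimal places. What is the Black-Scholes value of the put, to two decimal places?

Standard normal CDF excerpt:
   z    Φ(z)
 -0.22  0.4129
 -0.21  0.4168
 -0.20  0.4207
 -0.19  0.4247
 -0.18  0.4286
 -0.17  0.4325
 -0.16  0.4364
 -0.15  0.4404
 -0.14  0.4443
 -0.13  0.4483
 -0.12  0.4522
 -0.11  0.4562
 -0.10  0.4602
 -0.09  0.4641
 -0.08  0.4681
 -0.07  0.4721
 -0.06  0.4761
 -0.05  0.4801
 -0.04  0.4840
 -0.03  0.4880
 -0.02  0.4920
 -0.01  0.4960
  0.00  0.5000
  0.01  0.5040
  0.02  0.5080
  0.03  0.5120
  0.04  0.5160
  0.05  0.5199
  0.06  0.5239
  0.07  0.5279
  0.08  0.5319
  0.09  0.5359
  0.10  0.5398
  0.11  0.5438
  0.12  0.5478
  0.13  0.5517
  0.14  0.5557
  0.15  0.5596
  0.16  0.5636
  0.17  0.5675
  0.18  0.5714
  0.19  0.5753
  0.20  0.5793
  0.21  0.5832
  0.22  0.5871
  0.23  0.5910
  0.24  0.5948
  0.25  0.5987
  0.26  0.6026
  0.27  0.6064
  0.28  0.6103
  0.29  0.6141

σ√T = 0.44 × 1.0000 = 0.4400
ln(S/K) + (r − q + σ²/2)T = ln(285/300) + (0.088 − 0.051 + 0.44²/2)·1 = -0.0513 + 0.1338 = 0.0825
d₁ = 0.0825 / 0.4400 = 0.1875 ⇒ 0.19
d₂ = d₁ − σ√T = 0.1875 − 0.4400 = -0.2525 ⇒ -0.25
e^(−qT) = e^(−0.051·1) = 0.9503;  e^(−rT) = e^(−0.088·1) = 0.9158
P = 300·0.9158·N(0.25) − 285·0.9503·N(-0.19) = 300·0.9158·0.5987 − 285·0.9503·0.4247 = 164.4868 − 115.0238 = 49.4630

49.46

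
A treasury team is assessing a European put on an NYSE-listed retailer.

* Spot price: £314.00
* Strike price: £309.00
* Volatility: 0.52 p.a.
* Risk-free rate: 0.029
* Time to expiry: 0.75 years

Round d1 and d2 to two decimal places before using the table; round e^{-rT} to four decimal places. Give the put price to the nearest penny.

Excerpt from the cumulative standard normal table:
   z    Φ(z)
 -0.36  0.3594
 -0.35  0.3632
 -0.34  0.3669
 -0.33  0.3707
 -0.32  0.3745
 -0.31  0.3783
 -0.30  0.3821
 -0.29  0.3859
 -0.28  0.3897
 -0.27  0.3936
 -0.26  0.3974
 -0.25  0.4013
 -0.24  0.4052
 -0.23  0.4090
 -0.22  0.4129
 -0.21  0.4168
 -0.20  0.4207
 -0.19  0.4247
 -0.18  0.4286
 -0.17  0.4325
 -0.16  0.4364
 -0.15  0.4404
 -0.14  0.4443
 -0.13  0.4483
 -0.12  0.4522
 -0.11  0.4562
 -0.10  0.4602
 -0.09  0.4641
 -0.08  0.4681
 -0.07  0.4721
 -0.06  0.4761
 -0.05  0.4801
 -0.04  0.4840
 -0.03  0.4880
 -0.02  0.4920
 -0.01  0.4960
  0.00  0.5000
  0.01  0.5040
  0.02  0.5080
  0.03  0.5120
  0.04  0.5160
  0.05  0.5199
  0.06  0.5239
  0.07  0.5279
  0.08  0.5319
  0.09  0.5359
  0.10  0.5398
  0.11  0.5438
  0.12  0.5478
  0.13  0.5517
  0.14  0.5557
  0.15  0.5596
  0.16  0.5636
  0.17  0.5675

£49.23

σ√T = 0.52·√0.75 = 0.4503
ln(S/K) + (r + σ²/2)T = ln(314/309) + (0.029 + 0.52²/2)·0.75 = 0.0161 + 0.1232 = 0.1392
d₁ = 0.1392 / 0.4503 = 0.3091 ≈ 0.31
d₂ = d₁ − σ√T = 0.3091 − 0.4503 = -0.1412 ≈ -0.14
e^(−rT) = e^(−0.029·0.75) = 0.9785
P = 309·0.9785·N(0.14) − 314·N(-0.31) = 309·0.9785·0.5557 − 314·0.3783 = 168.0195 − 118.7862 = 49.2333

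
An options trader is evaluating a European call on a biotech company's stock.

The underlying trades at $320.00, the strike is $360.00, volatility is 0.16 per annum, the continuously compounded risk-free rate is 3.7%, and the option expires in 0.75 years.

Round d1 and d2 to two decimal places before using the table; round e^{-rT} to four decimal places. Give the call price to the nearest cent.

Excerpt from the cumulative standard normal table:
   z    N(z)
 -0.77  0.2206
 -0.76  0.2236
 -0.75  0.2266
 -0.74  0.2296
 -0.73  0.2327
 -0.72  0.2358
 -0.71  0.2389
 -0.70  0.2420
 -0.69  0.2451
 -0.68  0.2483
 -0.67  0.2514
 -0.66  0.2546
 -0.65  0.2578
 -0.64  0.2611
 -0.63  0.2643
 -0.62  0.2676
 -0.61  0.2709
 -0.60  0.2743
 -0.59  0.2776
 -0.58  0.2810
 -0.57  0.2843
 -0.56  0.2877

$7.36

σ√T = 0.16 × 0.8660 = 0.1386
d₁ = [ln(320/360) + (0.037 + 0.16²/2)·0.75] / 0.1386 = [-0.1178 + 0.0373] / 0.1386 = -0.5805 ⇒ -0.58
d₂ = d₁ − σ√T = -0.5805 − 0.1386 = -0.7190 ⇒ -0.72
exp(−rT) = exp(−0.037·0.75) = 0.9726
C = 320·N(-0.58) − 360·0.9726·N(-0.72) = 320·0.2810 − 360·0.9726·0.2358 = 89.9200 − 82.5621 = 7.3579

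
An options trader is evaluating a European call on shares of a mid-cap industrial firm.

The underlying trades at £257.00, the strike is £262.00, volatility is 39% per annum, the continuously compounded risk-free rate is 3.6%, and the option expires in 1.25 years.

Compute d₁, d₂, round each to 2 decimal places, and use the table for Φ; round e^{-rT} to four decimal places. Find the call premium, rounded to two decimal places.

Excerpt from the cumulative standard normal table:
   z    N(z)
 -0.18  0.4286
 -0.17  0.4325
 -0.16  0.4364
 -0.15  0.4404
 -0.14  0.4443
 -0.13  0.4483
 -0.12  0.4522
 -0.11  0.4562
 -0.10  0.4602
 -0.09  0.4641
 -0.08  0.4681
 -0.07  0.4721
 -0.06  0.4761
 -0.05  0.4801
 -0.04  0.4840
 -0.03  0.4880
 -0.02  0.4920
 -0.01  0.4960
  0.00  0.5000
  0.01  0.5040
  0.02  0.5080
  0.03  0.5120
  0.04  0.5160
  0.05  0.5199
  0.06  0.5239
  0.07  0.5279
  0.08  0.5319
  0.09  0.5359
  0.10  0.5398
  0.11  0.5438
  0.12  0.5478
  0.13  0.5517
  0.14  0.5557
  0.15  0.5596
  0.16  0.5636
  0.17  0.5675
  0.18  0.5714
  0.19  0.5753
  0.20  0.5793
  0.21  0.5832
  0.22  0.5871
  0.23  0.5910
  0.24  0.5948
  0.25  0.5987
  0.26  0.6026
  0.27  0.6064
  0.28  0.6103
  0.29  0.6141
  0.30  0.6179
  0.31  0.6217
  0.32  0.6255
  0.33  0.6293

£47.54

σ√T = 0.39 × 1.1180 = 0.4360
d₁ = [ln(257/262) + (0.036 + 0.39²/2)·1.25] / 0.4360 = [-0.0193 + 0.1401] / 0.4360 = 0.2770 ⇒ 0.28
d₂ = d₁ − σ√T = 0.2770 − 0.4360 = -0.1590 ⇒ -0.16
e^(−rT) = e^(−0.036·1.25) = 0.9560
N(d₁) = N(0.28) = 0.6103;  N(d₂) = N(-0.16) = 0.4364
C = 257·0.6103 − 262·0.9560·0.4364 = 156.8471 − 109.3060 = 47.5411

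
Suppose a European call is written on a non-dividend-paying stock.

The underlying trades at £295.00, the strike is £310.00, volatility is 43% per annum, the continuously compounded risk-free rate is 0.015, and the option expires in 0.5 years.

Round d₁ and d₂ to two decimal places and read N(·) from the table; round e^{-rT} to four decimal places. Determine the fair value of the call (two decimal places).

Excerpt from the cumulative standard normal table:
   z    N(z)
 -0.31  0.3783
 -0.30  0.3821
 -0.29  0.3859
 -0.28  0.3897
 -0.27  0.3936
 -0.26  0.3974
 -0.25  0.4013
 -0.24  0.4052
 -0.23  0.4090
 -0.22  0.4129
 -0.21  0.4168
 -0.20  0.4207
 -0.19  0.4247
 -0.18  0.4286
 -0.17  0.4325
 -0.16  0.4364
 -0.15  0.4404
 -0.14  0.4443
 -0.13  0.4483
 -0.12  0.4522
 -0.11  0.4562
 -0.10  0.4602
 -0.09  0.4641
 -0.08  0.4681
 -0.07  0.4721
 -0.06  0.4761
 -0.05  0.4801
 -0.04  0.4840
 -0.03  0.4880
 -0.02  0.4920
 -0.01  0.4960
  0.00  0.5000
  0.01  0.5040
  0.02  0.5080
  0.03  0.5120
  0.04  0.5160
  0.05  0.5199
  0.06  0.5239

T = 0.5;  σ√T = 0.3041
d₁ = [ln(295/310) + (0.015 + 0.43²/2)·0.5] / 0.3041 = [-0.0496 + 0.0537] / 0.3041 = 0.0136 which rounds to 0.01
d₂ = d₁ − σ√T = 0.0136 − 0.3041 = -0.2905 which rounds to -0.29
exp(−rT) = exp(−0.015·0.5) = 0.9925
N(d₁) = N(0.01) = 0.5040;  N(d₂) = N(-0.29) = 0.3859
C = 295·0.5040 − 310·0.9925·0.3859 = 148.6800 − 118.7318 = 29.9482

£29.95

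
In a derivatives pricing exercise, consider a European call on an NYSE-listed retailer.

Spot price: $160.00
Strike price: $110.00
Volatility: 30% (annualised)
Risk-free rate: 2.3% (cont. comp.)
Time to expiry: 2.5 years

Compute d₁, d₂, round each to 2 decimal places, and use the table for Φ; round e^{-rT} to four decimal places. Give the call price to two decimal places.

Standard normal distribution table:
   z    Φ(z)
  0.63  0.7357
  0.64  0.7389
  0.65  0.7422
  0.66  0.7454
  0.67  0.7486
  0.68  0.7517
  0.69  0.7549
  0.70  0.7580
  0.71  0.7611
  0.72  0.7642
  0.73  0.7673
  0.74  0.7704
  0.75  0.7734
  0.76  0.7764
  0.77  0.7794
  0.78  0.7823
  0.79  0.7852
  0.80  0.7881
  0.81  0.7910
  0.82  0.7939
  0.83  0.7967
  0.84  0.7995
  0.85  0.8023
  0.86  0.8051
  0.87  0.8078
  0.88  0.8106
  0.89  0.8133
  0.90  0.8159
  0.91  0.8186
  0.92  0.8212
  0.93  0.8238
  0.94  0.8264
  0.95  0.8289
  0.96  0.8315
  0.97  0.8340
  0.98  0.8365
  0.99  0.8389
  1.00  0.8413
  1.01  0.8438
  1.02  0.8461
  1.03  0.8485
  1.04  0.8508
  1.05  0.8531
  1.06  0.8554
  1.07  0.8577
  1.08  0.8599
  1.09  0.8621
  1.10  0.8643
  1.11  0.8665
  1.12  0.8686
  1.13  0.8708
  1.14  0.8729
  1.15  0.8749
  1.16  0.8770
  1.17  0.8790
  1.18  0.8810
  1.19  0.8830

σ√T = 0.3·√2.5 = 0.4743
d₁ = [ln(160/110) + (0.023 + 0.3²/2)·2.5] / 0.4743 = [0.3747 + 0.1700] / 0.4743 = 1.1483 ≈ 1.15
d₂ = d₁ − σ√T = 1.1483 − 0.4743 = 0.6740 ≈ 0.67
exp(−rT) = exp(−0.023·2.5) = 0.9441
N(d₁) = N(1.15) = 0.8749;  N(d₂) = N(0.67) = 0.7486
C = 160·0.8749 − 110·0.9441·0.7486 = 139.9840 − 77.7429 = 62.2411

$62.24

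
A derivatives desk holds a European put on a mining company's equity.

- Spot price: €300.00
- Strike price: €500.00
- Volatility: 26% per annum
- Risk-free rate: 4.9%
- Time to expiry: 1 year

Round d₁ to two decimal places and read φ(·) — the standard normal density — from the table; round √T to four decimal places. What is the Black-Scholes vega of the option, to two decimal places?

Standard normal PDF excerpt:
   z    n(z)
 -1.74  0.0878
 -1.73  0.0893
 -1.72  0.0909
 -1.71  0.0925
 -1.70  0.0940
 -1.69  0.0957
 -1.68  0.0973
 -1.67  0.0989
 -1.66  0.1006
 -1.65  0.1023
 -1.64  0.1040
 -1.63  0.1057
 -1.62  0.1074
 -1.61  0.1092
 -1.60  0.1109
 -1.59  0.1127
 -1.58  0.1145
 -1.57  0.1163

30.69

σ√T = 0.26 × 1.0000 = 0.2600
d₁ = [ln(300/500) + (0.049 + ½·0.26²)·1] / (σ√T) = (-0.5108 + 0.0828) / 0.2600 = -1.6463 → -1.65
√T = √1 = 1.0000
φ(d₁) = φ(-1.65) = 0.1023
vega = S·φ(d₁)·√T = 300·0.1023·1.0000 = 30.6900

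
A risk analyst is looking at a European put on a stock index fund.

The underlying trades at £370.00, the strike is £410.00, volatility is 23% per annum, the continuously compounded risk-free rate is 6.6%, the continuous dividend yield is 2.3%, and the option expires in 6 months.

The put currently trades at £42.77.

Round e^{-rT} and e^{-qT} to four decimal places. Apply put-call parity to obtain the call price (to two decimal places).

e^(−qT) = e^(−0.023·0.5) = 0.9886;  e^(−rT) = e^(−0.066·0.5) = 0.9675
Put-call parity: C − P = S·e^(−qT) − K·e^(−rT) = 370·0.9886 − 410·0.9675 = 365.7820 − 396.6750 = -30.8930
C = P + (C − P) = 42.77 + (-30.8930) = 11.8770

£11.88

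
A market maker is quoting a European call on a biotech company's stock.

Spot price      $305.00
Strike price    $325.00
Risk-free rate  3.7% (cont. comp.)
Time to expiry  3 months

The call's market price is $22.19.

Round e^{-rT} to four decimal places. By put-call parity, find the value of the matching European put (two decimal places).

$39.20

e^(−rT) = e^(−0.037·0.25) = 0.9908
Put-call parity: C − P = S − K·e^(−rT) = 305 − 325·0.9908 = 305 − 322.0100 = -17.0100
P = C − (C − P) = 22.19 − (-17.0100) = 39.2000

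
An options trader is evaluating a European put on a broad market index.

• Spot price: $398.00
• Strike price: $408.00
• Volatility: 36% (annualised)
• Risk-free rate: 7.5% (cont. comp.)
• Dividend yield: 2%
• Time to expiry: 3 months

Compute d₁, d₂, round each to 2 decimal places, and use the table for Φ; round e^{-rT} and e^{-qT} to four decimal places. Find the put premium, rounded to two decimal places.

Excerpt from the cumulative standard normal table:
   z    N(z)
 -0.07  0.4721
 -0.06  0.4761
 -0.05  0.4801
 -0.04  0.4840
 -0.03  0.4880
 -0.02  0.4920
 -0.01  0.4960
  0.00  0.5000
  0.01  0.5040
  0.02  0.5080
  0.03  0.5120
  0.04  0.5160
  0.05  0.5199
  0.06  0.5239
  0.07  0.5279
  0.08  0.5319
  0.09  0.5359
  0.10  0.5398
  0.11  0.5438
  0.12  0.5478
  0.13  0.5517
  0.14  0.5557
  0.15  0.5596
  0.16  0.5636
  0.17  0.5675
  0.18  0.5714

$30.82

σ√T = 0.36·√0.25 = 0.1800
d₁ = [ln(398/408) + (0.075 − 0.02 + 0.36²/2)·0.25] / 0.1800 = [-0.0248 + 0.0299] / 0.1800 = 0.0285 which rounds to 0.03
d₂ = d₁ − σ√T = 0.0285 − 0.1800 = -0.1515 which rounds to -0.15
exp(−qT) = exp(−0.02·0.25) = 0.9950;  exp(−rT) = exp(−0.075·0.25) = 0.9814
N(−d₂) = N(0.15) = 0.5596;  N(−d₁) = N(-0.03) = 0.4880
P = 408·0.9814·0.5596 − 398·0.9950·0.4880 = 224.0701 − 193.2529 = 30.8172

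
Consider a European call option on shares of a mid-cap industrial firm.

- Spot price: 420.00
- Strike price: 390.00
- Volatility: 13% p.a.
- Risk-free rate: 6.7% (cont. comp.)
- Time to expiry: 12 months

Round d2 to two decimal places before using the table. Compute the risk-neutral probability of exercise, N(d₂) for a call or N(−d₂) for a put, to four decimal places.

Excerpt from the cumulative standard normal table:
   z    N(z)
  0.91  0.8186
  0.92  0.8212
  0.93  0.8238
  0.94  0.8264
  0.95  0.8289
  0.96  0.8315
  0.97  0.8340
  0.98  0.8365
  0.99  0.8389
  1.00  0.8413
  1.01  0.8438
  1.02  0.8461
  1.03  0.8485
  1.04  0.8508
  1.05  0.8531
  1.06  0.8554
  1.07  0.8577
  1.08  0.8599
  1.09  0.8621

T = 1;  σ√T = 0.1300
d₁ = [ln(420/390) + (0.067 + 0.13²/2)·1] / 0.1300 = [0.0741 + 0.0755] / 0.1300 = 1.1504 ≈ 1.15
d₂ = d₁ − σ√T = 1.1504 − 0.1300 = 1.0204 ≈ 1.02
Risk-neutral Pr[S_T > K] = N(d₂) = N(1.02) = 0.8461

0.8461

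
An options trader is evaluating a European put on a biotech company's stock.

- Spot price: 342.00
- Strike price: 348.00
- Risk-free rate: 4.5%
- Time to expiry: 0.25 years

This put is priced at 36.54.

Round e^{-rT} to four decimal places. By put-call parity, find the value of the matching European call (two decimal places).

exp(−rT) = exp(−0.045·0.25) = 0.9888
Put-call parity: C − P = S − K·e^(−rT) = 342 − 348·0.9888 = 342 − 344.1024 = -2.1024
C = P + (C − P) = 36.54 + (-2.1024) = 34.4376

34.44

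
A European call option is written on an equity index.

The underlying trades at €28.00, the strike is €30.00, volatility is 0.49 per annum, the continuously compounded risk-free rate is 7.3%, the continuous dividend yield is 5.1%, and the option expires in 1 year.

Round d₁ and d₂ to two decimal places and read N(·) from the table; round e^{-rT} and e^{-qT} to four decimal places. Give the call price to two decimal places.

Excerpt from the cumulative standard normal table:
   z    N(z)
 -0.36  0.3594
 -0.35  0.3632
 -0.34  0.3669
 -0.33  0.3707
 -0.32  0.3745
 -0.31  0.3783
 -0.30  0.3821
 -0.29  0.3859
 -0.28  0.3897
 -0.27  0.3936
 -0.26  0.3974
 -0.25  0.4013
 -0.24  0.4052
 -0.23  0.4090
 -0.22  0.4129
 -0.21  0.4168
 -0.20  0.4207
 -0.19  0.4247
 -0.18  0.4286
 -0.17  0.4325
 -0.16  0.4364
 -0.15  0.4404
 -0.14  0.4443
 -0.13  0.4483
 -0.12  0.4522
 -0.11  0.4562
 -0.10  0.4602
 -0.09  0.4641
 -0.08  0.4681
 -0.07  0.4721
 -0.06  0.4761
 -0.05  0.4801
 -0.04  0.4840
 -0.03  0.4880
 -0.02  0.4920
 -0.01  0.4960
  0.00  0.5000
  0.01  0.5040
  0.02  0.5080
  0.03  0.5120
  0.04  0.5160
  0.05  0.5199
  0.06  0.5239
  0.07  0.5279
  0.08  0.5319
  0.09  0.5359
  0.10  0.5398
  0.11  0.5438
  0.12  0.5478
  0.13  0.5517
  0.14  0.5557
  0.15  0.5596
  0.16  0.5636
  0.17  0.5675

€4.66

σ√T = 0.49·√1 = 0.4900
ln(S/K) + (r − q + σ²/2)T = ln(28/30) + (0.073 − 0.051 + 0.49²/2)·1 = -0.0690 + 0.1420 = 0.0731
d₁ = 0.0731 / 0.4900 = 0.1491 ⇒ 0.15
d₂ = d₁ − σ√T = 0.1491 − 0.4900 = -0.3409 ⇒ -0.34
exp(−qT) = exp(−0.051·1) = 0.9503;  exp(−rT) = exp(−0.073·1) = 0.9296
N(d₁) = N(0.15) = 0.5596;  N(d₂) = N(-0.34) = 0.3669
C = 28·0.9503·0.5596 − 30·0.9296·0.3669 = 14.8901 − 10.2321 = 4.6580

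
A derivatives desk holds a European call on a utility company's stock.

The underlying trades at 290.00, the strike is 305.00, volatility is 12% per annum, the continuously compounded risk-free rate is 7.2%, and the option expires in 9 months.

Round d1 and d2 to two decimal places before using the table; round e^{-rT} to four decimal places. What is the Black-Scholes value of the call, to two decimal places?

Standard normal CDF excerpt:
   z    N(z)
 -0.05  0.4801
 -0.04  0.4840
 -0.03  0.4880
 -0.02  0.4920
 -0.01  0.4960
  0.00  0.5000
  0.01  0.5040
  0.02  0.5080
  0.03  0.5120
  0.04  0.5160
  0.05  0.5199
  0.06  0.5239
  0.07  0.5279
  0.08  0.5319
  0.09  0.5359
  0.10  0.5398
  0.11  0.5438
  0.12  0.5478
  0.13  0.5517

σ√T = 0.12·√0.75 = 0.1039
d₁ = [ln(290/305) + (0.072 + ½·0.12²)·0.75] / (σ√T) = (-0.0504 + 0.0594) / 0.1039 = 0.0863 which rounds to 0.09
d₂ = 0.0863 − 0.1039 = -0.0176 which rounds to -0.02
exp(−rT) = exp(−0.072·0.75) = 0.9474
N(d₁) = N(0.09) = 0.5359;  N(d₂) = N(-0.02) = 0.4920
C = 290·0.5359 − 305·0.9474·0.4920 = 155.4110 − 142.1668 = 13.2442

13.24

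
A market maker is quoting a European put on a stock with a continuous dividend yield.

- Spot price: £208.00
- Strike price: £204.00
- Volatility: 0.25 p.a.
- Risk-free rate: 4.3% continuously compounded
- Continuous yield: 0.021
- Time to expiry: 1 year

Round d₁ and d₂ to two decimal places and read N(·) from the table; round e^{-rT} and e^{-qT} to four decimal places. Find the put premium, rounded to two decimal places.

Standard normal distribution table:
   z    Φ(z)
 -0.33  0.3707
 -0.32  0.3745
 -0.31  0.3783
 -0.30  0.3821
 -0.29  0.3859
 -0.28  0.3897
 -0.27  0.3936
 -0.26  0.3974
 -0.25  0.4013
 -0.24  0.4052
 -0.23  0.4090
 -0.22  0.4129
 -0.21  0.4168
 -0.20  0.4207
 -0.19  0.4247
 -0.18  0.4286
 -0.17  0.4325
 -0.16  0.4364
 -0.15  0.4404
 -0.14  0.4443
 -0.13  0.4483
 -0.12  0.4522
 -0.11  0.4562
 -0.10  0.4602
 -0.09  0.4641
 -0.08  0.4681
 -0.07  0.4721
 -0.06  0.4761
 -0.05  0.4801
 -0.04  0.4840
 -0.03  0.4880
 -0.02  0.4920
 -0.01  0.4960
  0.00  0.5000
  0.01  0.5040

T = 1;  σ√T = 0.2500
d₁ = [ln(208/204) + (0.043 − 0.021 + 0.25²/2)·1] / 0.2500 = [0.0194 + 0.0532] / 0.2500 = 0.2907 ⇒ 0.29
d₂ = d₁ − σ√T = 0.2907 − 0.2500 = 0.0407 ⇒ 0.04
exp(−qT) = exp(−0.021·1) = 0.9792;  exp(−rT) = exp(−0.043·1) = 0.9579
P = 204·0.9579·N(-0.04) − 208·0.9792·N(-0.29) = 204·0.9579·0.4840 − 208·0.9792·0.3859 = 94.5792 − 78.5976 = 15.9816

£15.98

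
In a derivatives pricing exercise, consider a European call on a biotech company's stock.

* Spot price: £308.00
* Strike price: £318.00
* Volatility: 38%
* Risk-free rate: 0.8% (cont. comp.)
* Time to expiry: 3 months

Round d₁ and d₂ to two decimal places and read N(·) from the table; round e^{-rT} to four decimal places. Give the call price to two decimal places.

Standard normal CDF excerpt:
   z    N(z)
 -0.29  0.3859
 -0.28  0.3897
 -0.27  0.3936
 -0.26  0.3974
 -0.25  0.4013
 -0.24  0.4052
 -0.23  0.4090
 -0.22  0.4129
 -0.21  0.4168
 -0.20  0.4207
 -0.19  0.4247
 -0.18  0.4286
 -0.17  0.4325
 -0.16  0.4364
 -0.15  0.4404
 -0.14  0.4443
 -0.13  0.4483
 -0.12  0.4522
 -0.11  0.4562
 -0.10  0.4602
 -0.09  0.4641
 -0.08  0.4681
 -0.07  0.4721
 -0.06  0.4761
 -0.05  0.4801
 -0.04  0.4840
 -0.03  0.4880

σ√T = 0.38·√0.25 = 0.1900
ln(S/K) + (r + σ²/2)T = ln(308/318) + (0.008 + 0.38²/2)·0.25 = -0.0320 + 0.0200 = -0.0119
d₁ = -0.0119 / 0.1900 = -0.0626 ≈ -0.06
d₂ = d₁ − σ√T = -0.0626 − 0.1900 = -0.2526 ≈ -0.25
exp(−rT) = exp(−0.008·0.25) = 0.9980
C = 308·N(-0.06) − 318·0.9980·N(-0.25) = 308·0.4761 − 318·0.9980·0.4013 = 146.6388 − 127.3582 = 19.2806

£19.28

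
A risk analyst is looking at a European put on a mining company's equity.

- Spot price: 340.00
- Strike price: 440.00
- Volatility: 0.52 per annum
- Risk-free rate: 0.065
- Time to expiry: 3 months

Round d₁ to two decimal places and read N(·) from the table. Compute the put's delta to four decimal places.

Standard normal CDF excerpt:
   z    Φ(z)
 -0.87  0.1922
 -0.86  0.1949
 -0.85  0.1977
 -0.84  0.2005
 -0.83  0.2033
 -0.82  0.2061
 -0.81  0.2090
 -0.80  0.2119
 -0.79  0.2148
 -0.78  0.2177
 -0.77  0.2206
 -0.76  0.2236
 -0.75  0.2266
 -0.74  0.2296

-0.7881

σ√T = 0.52 × 0.5000 = 0.2600
d₁ = [ln(340/440) + (0.065 + 0.52²/2)·0.25] / 0.2600 = [-0.2578 + 0.0501] / 0.2600 = -0.7992 ≈ -0.80
N(d₁) = N(-0.80) = 0.2119
Δ_put = N(d₁) − 1 = 0.2119 − 1 = -0.7881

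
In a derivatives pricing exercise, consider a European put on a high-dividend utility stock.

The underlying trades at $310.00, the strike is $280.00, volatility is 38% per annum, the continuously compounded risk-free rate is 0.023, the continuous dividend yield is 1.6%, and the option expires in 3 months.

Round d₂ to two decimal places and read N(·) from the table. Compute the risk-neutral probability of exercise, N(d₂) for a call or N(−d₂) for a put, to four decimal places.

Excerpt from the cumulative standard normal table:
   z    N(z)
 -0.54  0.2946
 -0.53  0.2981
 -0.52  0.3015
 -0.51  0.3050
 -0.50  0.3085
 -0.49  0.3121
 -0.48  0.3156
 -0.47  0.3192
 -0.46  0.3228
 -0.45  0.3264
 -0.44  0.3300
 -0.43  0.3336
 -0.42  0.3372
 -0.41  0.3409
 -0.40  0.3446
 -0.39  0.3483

0.3264

T = 0.25;  σ√T = 0.1900
d₁ = [ln(310/280) + (0.023 − 0.016 + ½·0.38²)·0.25] / (σ√T) = (0.1018 + 0.0198) / 0.1900 = 0.6399 → 0.64
d₂ = 0.6399 − 0.1900 = 0.4499 → 0.45
Risk-neutral Pr[S_T < K] = N(−d₂) = N(-0.45) = 0.3264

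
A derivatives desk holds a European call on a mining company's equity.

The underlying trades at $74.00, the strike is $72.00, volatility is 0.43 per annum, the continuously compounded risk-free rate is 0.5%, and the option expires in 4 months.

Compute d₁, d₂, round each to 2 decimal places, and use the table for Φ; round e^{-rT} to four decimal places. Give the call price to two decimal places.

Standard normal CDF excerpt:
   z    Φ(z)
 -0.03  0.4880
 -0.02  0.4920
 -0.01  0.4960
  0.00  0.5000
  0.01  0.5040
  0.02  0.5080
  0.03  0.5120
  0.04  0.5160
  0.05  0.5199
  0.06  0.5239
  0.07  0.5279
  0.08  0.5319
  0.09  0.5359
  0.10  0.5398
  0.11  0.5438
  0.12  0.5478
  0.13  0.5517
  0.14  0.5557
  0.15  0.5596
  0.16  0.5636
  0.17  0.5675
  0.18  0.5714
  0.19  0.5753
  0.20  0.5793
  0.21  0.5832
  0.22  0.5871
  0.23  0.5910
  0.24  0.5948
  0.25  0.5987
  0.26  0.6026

$8.36

σ√T = 0.43·√0.3333 = 0.2483
d₁ = [ln(74/72) + (0.005 + ½·0.43²)·0.3333] / (σ√T) = (0.0274 + 0.0325) / 0.2483 = 0.2412 ⇒ 0.24
d₂ = 0.2412 − 0.2483 = -0.0071 ⇒ -0.01
e^(−rT) = e^(−0.005·0.3333) = 0.9983
N(d₁) = N(0.24) = 0.5948;  N(d₂) = N(-0.01) = 0.4960
C = 74·0.5948 − 72·0.9983·0.4960 = 44.0152 − 35.6513 = 8.3639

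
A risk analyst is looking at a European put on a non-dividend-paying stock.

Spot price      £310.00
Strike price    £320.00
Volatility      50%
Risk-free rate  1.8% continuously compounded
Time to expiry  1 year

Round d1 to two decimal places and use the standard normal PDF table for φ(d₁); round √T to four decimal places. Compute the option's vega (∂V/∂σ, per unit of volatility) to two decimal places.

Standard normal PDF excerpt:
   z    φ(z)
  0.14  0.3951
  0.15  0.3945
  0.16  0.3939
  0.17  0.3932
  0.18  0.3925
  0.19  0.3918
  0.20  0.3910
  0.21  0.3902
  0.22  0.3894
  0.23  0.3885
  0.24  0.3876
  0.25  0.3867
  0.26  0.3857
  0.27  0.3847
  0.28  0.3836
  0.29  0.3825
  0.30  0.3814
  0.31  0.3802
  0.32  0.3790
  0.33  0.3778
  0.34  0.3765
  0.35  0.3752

120.71

T = 1;  σ√T = 0.5000
d₁ = [ln(310/320) + (0.018 + 0.5²/2)·1] / 0.5000 = [-0.0317 + 0.1430] / 0.5000 = 0.2225 ⇒ 0.22
√T = √1 = 1.0000
φ(d₁) = φ(0.22) = 0.3894
vega = S·φ(d₁)·√T = 310·0.3894·1.0000 = 120.7140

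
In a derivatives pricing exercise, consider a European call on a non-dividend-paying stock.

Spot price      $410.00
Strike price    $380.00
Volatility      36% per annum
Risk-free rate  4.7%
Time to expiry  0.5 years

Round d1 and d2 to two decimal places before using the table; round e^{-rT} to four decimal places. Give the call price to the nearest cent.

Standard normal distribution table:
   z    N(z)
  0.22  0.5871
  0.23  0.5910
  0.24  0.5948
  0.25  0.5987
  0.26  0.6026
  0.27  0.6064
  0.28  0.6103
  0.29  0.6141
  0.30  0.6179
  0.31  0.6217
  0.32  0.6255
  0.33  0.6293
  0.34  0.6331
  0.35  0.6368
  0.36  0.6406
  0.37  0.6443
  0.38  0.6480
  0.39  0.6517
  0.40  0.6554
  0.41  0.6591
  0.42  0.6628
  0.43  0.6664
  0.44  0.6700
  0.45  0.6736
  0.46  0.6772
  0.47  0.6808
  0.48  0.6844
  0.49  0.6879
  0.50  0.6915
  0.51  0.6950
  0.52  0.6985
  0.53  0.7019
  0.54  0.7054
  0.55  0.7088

σ√T = 0.36·√0.5 = 0.2546
d₁ = [ln(410/380) + (0.047 + 0.36²/2)·0.5] / 0.2546 = [0.0760 + 0.0559] / 0.2546 = 0.5181 → 0.52
d₂ = d₁ − σ√T = 0.5181 − 0.2546 = 0.2635 → 0.26
e^(−rT) = e^(−0.047·0.5) = 0.9768
N(d₁) = N(0.52) = 0.6985;  N(d₂) = N(0.26) = 0.6026
C = 410·0.6985 − 380·0.9768·0.6026 = 286.3850 − 223.6755 = 62.7095

$62.71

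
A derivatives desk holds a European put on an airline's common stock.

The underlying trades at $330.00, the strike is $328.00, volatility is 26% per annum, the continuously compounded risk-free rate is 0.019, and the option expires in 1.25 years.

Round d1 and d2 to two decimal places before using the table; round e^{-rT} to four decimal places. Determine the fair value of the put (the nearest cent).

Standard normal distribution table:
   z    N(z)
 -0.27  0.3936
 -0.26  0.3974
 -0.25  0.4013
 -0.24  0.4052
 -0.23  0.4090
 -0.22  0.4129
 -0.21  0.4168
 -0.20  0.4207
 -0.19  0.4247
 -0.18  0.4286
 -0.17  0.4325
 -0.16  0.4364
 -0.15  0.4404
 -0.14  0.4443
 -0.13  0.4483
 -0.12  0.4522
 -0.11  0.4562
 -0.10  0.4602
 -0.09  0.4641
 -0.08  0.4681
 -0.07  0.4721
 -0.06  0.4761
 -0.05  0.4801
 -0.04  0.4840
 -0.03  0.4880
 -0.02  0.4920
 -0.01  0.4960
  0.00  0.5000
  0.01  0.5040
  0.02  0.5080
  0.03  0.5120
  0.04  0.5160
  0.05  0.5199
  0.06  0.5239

σ√T = 0.26·√1.25 = 0.2907
ln(S/K) + (r + σ²/2)T = ln(330/328) + (0.019 + 0.26²/2)·1.25 = 0.0061 + 0.0660 = 0.0721
d₁ = 0.0721 / 0.2907 = 0.2480 ⇒ 0.25
d₂ = d₁ − σ√T = 0.2480 − 0.2907 = -0.0427 ⇒ -0.04
exp(−rT) = exp(−0.019·1.25) = 0.9765
N(−d₂) = N(0.04) = 0.5160;  N(−d₁) = N(-0.25) = 0.4013
P = 328·0.9765·0.5160 − 330·0.4013 = 165.2707 − 132.4290 = 32.8417

$32.84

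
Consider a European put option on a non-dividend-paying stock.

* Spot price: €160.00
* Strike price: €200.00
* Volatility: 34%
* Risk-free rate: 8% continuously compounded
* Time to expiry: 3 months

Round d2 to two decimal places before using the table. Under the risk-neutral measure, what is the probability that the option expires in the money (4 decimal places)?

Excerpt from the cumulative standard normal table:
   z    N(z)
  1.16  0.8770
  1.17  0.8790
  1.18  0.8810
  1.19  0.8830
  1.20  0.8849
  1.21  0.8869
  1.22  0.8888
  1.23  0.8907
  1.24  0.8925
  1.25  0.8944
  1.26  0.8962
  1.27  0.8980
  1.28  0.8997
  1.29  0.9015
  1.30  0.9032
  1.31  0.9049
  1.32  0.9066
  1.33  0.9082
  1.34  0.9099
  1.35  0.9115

0.8997

σ√T = 0.34·√0.25 = 0.1700
d₁ = [ln(160/200) + (0.08 + 0.34²/2)·0.25] / 0.1700 = [-0.2231 + 0.0345] / 0.1700 = -1.1100 ≈ -1.11
d₂ = d₁ − σ√T = -1.1100 − 0.1700 = -1.2800 ≈ -1.28
Pr(exercise) under Q = N(−d₂) = N(1.28) = 0.8997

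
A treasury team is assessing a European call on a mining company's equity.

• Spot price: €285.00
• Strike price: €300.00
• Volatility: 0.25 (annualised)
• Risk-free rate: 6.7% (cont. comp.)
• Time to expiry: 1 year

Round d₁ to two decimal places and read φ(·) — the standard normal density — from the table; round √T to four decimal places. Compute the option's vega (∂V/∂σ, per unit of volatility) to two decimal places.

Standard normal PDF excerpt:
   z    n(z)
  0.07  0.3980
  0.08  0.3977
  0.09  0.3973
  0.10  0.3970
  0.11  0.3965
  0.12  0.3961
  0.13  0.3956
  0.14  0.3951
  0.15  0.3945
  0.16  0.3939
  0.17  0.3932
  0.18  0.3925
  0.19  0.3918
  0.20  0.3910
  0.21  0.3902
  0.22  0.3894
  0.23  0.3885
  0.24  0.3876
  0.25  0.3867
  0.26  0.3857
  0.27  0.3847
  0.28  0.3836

σ√T = 0.25·√1 = 0.2500
ln(S/K) + (r + σ²/2)T = ln(285/300) + (0.067 + 0.25²/2)·1 = -0.0513 + 0.0983 = 0.0470
d₁ = 0.0470 / 0.2500 = 0.1878 ≈ 0.19
√T = √1 = 1.0000
φ(d₁) = φ(0.19) = 0.3918
vega = S·φ(d₁)·√T = 285·0.3918·1.0000 = 111.6630

111.66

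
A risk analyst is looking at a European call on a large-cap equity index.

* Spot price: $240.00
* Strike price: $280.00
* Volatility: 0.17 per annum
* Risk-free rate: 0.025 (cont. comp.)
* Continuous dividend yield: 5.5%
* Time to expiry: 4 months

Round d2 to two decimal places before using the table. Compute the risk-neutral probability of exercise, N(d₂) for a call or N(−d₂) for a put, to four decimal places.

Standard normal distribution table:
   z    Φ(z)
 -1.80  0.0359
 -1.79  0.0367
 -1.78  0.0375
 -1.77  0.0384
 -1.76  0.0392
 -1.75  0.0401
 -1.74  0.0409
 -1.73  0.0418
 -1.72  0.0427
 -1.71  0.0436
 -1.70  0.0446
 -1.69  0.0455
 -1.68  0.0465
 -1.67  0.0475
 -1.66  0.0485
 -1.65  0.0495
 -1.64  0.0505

σ√T = 0.17·√0.3333 = 0.0981
d₁ = [ln(240/280) + (0.025 − 0.055 + 0.17²/2)·0.3333] / 0.0981 = [-0.1542 − 0.0052] / 0.0981 = -1.6234 ⇒ -1.62
d₂ = d₁ − σ√T = -1.6234 − 0.0981 = -1.7215 ⇒ -1.72
Pr(exercise) under Q = N(d₂) = 0.0427

0.0427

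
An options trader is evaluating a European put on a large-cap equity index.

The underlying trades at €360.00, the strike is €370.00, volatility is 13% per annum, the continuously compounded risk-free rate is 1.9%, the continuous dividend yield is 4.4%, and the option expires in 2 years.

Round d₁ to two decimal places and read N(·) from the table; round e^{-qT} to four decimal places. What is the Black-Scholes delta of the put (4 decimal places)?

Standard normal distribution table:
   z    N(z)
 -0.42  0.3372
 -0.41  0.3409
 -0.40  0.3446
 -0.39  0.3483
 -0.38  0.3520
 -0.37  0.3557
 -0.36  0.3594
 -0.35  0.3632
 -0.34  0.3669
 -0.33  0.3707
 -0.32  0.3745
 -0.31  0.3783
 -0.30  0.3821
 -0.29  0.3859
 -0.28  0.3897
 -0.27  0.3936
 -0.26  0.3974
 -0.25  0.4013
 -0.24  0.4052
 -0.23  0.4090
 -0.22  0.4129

-0.5763

σ√T = 0.13·√2 = 0.1838
d₁ = [ln(360/370) + (0.019 − 0.044 + 0.13²/2)·2] / 0.1838 = [-0.0274 − 0.0331] / 0.1838 = -0.3291 ≈ -0.33
N(d₁) = N(-0.33) = 0.3707
Δ_put = e^(−qT)·(N(d₁) − 1) = 0.9158·(0.3707 − 1) = -0.5763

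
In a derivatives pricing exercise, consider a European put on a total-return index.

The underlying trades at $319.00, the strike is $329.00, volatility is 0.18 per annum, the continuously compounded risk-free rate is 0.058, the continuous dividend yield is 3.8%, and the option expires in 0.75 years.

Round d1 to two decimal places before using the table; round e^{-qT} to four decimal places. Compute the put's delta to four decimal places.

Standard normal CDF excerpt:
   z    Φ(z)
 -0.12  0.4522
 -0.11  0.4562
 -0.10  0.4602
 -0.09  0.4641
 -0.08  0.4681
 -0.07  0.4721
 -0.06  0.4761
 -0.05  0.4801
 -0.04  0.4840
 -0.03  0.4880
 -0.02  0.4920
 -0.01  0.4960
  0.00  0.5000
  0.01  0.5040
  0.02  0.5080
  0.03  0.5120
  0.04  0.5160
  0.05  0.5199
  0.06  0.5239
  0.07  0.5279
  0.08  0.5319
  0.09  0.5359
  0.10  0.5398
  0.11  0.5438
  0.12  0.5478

σ√T = 0.18 × 0.8660 = 0.1559
d₁ = [ln(319/329) + (0.058 − 0.038 + 0.18²/2)·0.75] / 0.1559 = [-0.0309 + 0.0272] / 0.1559 = -0.0238 which rounds to -0.02
N(d₁) = N(-0.02) = 0.4920
Δ_put = exp(−qT)·(N(d₁) − 1) = 0.9719·(0.4920 − 1) = -0.4937

-0.4937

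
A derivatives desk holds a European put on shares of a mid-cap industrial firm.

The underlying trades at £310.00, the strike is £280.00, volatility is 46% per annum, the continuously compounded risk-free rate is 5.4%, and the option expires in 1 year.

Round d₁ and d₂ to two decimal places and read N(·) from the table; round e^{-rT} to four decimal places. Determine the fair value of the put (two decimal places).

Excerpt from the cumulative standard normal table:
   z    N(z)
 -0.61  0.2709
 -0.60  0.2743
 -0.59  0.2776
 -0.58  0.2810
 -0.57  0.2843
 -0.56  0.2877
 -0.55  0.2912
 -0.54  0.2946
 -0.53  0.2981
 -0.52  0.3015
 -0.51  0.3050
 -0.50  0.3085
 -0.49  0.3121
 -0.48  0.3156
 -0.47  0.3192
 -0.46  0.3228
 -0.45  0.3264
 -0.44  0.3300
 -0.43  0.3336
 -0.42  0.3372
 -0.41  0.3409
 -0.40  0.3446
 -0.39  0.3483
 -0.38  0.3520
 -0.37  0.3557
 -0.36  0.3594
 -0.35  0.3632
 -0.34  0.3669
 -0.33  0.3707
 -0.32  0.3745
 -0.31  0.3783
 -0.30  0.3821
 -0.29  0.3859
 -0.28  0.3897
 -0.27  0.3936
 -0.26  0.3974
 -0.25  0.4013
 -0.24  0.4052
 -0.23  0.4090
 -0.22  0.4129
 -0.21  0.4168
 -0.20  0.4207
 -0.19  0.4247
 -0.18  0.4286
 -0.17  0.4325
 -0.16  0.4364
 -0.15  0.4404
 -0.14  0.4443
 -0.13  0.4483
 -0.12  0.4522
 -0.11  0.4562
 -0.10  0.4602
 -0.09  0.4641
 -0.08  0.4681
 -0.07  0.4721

£32.88

σ√T = 0.46 × 1.0000 = 0.4600
d₁ = [ln(310/280) + (0.054 + 0.46²/2)·1] / 0.4600 = [0.1018 + 0.1598] / 0.4600 = 0.5687 → 0.57
d₂ = d₁ − σ√T = 0.5687 − 0.4600 = 0.1087 → 0.11
e^(−rT) = e^(−0.054·1) = 0.9474
N(−d₂) = N(-0.11) = 0.4562;  N(−d₁) = N(-0.57) = 0.2843
P = 280·0.9474·0.4562 − 310·0.2843 = 121.0171 − 88.1330 = 32.8841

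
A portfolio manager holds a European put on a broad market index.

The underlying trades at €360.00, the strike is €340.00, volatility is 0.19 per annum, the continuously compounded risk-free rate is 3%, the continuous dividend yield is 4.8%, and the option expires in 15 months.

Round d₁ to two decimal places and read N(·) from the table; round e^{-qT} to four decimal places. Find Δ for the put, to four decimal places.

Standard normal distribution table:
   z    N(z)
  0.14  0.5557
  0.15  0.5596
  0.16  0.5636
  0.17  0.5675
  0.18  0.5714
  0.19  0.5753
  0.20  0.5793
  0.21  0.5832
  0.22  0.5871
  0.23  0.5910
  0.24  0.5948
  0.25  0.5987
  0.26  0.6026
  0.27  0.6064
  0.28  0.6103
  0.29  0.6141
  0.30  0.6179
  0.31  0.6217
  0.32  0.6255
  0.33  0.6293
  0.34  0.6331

T = 1.25;  σ√T = 0.2124
d₁ = [ln(360/340) + (0.03 − 0.048 + ½·0.19²)·1.25] / (σ√T) = (0.0572 + 0.0001) / 0.2124 = 0.2694 → 0.27
N(d₁) = N(0.27) = 0.6064
Δ_put = exp(−qT)·(N(d₁) − 1) = 0.9418·(0.6064 − 1) = -0.3707

-0.3707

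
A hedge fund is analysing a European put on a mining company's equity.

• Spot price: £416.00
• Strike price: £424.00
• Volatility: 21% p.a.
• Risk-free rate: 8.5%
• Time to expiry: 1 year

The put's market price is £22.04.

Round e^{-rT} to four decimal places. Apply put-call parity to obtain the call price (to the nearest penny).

£48.60

exp(−rT) = exp(−0.085·1) = 0.9185
Put-call parity: C − P = S − K·e^(−rT) = 416 − 424·0.9185 = 416 − 389.4440 = 26.5560
C = P + (C − P) = 22.04 + (26.5560) = 48.5960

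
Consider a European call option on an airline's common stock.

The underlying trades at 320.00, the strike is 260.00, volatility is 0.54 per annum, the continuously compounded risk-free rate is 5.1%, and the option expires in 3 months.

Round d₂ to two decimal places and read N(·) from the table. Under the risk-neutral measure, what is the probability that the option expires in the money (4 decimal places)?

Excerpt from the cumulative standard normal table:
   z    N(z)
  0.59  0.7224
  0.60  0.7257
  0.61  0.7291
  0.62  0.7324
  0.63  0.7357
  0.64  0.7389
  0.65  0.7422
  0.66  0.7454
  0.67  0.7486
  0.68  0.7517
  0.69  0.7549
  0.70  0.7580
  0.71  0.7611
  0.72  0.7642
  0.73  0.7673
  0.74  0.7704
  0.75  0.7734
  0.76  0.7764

0.7517

σ√T = 0.54·√0.25 = 0.2700
ln(S/K) + (r + σ²/2)T = ln(320/260) + (0.051 + 0.54²/2)·0.25 = 0.2076 + 0.0492 = 0.2568
d₁ = 0.2568 / 0.2700 = 0.9513 which rounds to 0.95
d₂ = d₁ − σ√T = 0.9513 − 0.2700 = 0.6813 which rounds to 0.68
Risk-neutral Pr[S_T > K] = N(d₂) = N(0.68) = 0.7517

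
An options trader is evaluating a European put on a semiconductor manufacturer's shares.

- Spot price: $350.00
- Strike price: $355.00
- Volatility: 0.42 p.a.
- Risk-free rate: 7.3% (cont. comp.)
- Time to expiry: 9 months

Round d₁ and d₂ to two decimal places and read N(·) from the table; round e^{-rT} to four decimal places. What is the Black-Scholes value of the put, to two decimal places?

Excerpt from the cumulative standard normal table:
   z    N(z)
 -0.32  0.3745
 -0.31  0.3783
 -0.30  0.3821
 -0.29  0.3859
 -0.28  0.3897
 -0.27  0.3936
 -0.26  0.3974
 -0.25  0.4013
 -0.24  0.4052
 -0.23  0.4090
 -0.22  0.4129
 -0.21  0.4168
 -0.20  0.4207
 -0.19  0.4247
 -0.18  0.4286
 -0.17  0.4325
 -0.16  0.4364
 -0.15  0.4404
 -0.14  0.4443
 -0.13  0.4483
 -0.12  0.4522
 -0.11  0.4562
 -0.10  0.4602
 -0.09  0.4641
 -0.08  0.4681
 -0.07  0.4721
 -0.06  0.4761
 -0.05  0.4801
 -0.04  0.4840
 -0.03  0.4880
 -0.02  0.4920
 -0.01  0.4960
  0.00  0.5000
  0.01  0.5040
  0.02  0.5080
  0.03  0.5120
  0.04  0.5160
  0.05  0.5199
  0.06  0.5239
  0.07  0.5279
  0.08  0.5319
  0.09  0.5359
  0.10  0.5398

σ√T = 0.42·√0.75 = 0.3637
ln(S/K) + (r + σ²/2)T = ln(350/355) + (0.073 + 0.42²/2)·0.75 = -0.0142 + 0.1209 = 0.1067
d₁ = 0.1067 / 0.3637 = 0.2934 ≈ 0.29
d₂ = d₁ − σ√T = 0.2934 − 0.3637 = -0.0703 ≈ -0.07
exp(−rT) = exp(−0.073·0.75) = 0.9467
P = 355·0.9467·N(0.07) − 350·N(-0.29) = 355·0.9467·0.5279 − 350·0.3859 = 177.4158 − 135.0650 = 42.3508

$42.35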